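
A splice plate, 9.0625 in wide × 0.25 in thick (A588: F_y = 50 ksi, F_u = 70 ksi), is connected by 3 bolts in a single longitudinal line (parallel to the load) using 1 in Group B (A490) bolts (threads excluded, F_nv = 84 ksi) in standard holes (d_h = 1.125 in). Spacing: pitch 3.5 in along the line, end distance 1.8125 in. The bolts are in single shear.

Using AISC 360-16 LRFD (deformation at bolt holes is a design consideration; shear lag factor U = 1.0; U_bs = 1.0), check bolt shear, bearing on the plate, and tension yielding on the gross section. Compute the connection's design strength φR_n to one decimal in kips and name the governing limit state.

Bolt shear: A_b = π(1)²/4 = 0.7854 in². φR_n = 0.75 × 84 × 0.7854 × 3 × 1 = 148.4 kips.
Bearing (0.25 in plate, F_u = 70 ksi): end bolts L_c = 1.8125 − 1.125/2 = 1.25, R_n = min(1.2×1.25×0.25×70, 2.4×1×0.25×70) = 26.25 kips/bolt; interior L_c = 3.5 − 1.125 = 2.375, R_n = 42 kips/bolt. φR_n = 0.75 × (1×26.25 + 2×42) = 82.7 kips.
Tension yield (gross): A_g = 9.0625×0.25 = 2.2656 in². φR_n = 0.90 × 50 × 2.2656 = 102.0 kips.
Governing: min(148.4, 82.7, 102.0) = 82.7 kips → bearing.

82.7 kips (bearing governs)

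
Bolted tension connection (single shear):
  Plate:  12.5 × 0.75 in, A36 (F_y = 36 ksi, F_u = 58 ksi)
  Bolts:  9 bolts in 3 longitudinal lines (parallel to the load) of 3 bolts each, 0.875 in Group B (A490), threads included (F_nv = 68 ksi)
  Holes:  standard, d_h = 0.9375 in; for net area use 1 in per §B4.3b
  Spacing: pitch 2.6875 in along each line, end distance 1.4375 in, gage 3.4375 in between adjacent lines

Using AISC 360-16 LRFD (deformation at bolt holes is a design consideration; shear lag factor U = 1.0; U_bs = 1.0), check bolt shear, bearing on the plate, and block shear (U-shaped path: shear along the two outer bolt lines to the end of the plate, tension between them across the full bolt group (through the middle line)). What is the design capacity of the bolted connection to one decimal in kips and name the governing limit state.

276.0 kips (bolt shear governs)

Bolt shear: A_b = π(0.875)²/4 = 0.60132 in². φR_n = 0.75 × 68 × 0.60132 × 9 × 1 = 276.0 kips.
Bearing (0.75 in plate, F_u = 58 ksi): end bolts L_c = 1.4375 − 0.9375/2 = 0.96875, R_n = min(1.2×0.96875×0.75×58, 2.4×0.875×0.75×58) = 50.569 kips/bolt; interior L_c = 2.6875 − 0.9375 = 1.75, R_n = 91.35 kips/bolt. φR_n = 0.75 × (3×50.569 + 6×91.35) = 524.9 kips.
Block shear: shear path 2×[1.4375+2×2.6875] = 2×6.8125 in, A_gv = 10.219, A_nv = 2×(6.8125 − 2.5×1)×0.75 = 6.4688 in²; tension across gage: (6.875 − 2×1)×0.75 = 3.6563 in². R_n = min(0.6×58×6.4688, 0.6×36×10.219) + 1.0×58×3.6563 = min(225.11, 220.73) + 212.07 = 432.8 kips. φR_n = 0.75 × 432.8 = 324.6 kips.
Governing: min(276.0, 524.9, 324.6) = 276.0 kips → bolt shear.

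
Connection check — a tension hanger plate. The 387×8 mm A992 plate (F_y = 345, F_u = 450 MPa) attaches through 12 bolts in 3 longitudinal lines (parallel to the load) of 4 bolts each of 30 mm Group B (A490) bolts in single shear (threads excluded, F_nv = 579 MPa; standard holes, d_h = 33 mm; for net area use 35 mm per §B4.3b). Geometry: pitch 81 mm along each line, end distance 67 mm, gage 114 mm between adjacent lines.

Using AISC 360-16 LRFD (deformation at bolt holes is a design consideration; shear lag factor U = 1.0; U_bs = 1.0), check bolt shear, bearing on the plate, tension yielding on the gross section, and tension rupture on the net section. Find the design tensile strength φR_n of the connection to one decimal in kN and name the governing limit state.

Bolt shear: A_b = π(30)²/4 = 706.86 mm². φR_n = 0.75 × 579 × 706.86 × 12 × 1 = 3683.4 kN.
Bearing (8 mm plate, F_u = 450 MPa): end bolts L_c = 67 − 33/2 = 50.5, R_n = min(1.2×50.5×8×450, 2.4×30×8×450) = 218.16 kN/bolt; interior L_c = 81 − 33 = 48, R_n = 207.36 kN/bolt. φR_n = 0.75 × (3×218.16 + 9×207.36) = 1890.5 kN.
Tension yield (gross): A_g = 387×8 = 3096 mm². φR_n = 0.90 × 345 × 3096 = 961.3 kN.
Tension rupture (net): A_n = (387 − 3×35)×8 = 2256 mm² (U = 1.0, A_e = A_n). φR_n = 0.75 × 450 × 2256 = 761.4 kN.
Governing: min(3683.4, 1890.5, 961.3, 761.4) = 761.4 kN → net-section rupture.

761.4 kN (net-section rupture governs)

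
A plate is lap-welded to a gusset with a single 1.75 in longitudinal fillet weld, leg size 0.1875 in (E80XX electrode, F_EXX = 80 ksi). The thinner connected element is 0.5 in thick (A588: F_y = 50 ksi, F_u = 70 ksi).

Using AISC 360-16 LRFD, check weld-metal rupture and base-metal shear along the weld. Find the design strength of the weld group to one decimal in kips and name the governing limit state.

8.4 kips (weld metal governs)

Weld metal: throat = 0.707×0.1875 = 0.13256 in, L = 1.75 in. φR_n = 0.75 × 0.6 × 80 × 0.13256 × 1.75 = 8.4 kips.
Base metal shear (0.5 in plate): yield φR_n = 1.0×0.6×50×0.5×1.75 = 26.3 kips; rupture φR_n = 0.75×0.6×70×0.5×1.75 = 27.6 kips; take 26.3 kips (yield).
Governing: min(8.4, 26.3) = 8.4 kips → weld metal.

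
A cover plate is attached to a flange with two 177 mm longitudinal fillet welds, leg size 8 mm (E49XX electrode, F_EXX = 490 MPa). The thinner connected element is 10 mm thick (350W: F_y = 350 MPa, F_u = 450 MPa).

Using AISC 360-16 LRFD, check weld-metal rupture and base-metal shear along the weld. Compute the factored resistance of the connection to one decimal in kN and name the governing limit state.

441.5 kN (weld metal governs)

Weld metal: throat = 0.707×8 = 5.656 mm, L = 2×177 = 354 mm. φR_n = 0.75 × 0.6 × 490 × 5.656 × 354 = 441.5 kN.
Base metal shear (10 mm plate): yield φR_n = 1.0×0.6×350×10×354 = 743.4 kN; rupture φR_n = 0.75×0.6×450×10×354 = 716.9 kN; take 716.9 kN (rupture).
Governing: min(441.5, 716.9) = 441.5 kN → weld metal.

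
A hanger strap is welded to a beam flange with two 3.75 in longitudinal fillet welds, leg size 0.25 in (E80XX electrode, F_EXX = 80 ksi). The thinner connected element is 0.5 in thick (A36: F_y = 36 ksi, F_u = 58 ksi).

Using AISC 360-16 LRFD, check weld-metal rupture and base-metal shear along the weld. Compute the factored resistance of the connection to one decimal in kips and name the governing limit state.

Weld metal: throat = 0.707×0.25 = 0.17675 in, L = 2×3.75 = 7.5 in. φR_n = 0.75 × 0.6 × 80 × 0.17675 × 7.5 = 47.7 kips.
Base metal shear (0.5 in plate): yield φR_n = 1.0×0.6×36×0.5×7.5 = 81.0 kips; rupture φR_n = 0.75×0.6×58×0.5×7.5 = 97.9 kips; take 81.0 kips (yield).
Governing: min(47.7, 81.0) = 47.7 kips → weld metal.

47.7 kips (weld metal governs)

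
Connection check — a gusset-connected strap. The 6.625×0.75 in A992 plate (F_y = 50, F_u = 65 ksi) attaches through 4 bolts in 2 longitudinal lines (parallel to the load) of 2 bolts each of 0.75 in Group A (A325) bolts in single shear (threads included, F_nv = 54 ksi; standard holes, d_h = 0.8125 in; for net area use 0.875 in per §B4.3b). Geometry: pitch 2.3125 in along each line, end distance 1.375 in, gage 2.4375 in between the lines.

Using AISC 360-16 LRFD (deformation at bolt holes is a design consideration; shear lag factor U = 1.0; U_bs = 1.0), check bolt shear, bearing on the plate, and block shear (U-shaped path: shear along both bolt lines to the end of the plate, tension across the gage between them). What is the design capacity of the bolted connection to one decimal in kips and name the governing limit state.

71.6 kips (bolt shear governs)

Bolt shear: A_b = π(0.75)²/4 = 0.44179 in². φR_n = 0.75 × 54 × 0.44179 × 4 × 1 = 71.6 kips.
Bearing (0.75 in plate, F_u = 65 ksi): end bolts L_c = 1.375 − 0.8125/2 = 0.96875, R_n = min(1.2×0.96875×0.75×65, 2.4×0.75×0.75×65) = 56.672 kips/bolt; interior L_c = 2.3125 − 0.8125 = 1.5, R_n = 87.75 kips/bolt. φR_n = 0.75 × (2×56.672 + 2×87.75) = 216.6 kips.
Block shear: shear path 2×[1.375+1×2.3125] = 2×3.6875 in, A_gv = 5.5313, A_nv = 2×(3.6875 − 1.5×0.875)×0.75 = 3.5625 in²; tension across gage: (2.4375 − 1×0.875)×0.75 = 1.1719 in². R_n = min(0.6×65×3.5625, 0.6×50×5.5313) + 1.0×65×1.1719 = min(138.94, 165.94) + 76.174 = 215.11 kips. φR_n = 0.75 × 215.11 = 161.3 kips.
Governing: min(71.6, 216.6, 161.3) = 71.6 kips → bolt shear.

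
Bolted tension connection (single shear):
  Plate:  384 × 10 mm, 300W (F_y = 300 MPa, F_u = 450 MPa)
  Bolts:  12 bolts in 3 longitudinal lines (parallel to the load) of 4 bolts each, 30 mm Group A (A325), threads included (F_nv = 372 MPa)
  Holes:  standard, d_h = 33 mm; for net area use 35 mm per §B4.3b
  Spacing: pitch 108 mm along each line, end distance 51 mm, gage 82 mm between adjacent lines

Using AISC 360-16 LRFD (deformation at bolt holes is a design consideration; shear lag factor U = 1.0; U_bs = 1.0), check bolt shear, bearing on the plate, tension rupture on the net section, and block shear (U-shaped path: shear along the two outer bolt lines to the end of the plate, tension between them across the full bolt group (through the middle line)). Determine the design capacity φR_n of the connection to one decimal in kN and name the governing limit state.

941.6 kN (net-section rupture governs)

Bolt shear: A_b = π(30)²/4 = 706.86 mm². φR_n = 0.75 × 372 × 706.86 × 12 × 1 = 2366.6 kN.
Bearing (10 mm plate, F_u = 450 MPa): end bolts L_c = 51 − 33/2 = 34.5, R_n = min(1.2×34.5×10×450, 2.4×30×10×450) = 186.3 kN/bolt; interior L_c = 108 − 33 = 75, R_n = 324 kN/bolt. φR_n = 0.75 × (3×186.3 + 9×324) = 2606.2 kN.
Tension rupture (net): A_n = (384 − 3×35)×10 = 2790 mm² (U = 1.0, A_e = A_n). φR_n = 0.75 × 450 × 2790 = 941.6 kN.
Block shear: shear path 2×[51+3×108] = 2×375 mm, A_gv = 7500, A_nv = 2×(375 − 3.5×35)×10 = 5050 mm²; tension across gage: (164 − 2×35)×10 = 940 mm². R_n = min(0.6×450×5050, 0.6×300×7500) + 1.0×450×940 = min(1363.5, 1350) + 423 = 1773 kN. φR_n = 0.75 × 1773 = 1329.8 kN.
Governing: min(2366.6, 2606.2, 941.6, 1329.8) = 941.6 kN → net-section rupture.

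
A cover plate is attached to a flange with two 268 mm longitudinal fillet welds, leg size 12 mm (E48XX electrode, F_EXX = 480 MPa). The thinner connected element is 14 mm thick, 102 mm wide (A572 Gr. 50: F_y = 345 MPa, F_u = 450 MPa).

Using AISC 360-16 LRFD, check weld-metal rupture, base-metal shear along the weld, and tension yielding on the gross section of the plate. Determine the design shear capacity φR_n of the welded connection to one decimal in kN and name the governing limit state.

Weld metal: throat = 0.707×12 = 8.484 mm, L = 2×268 = 536 mm. φR_n = 0.75 × 0.6 × 480 × 8.484 × 536 = 982.2 kN.
Base metal shear (14 mm plate): yield φR_n = 1.0×0.6×345×14×536 = 1553.3 kN; rupture φR_n = 0.75×0.6×450×14×536 = 1519.6 kN; take 1519.6 kN (rupture).
Tension yield (gross): A_g = 102×14 = 1428 mm². φR_n = 0.90 × 345 × 1428 = 443.4 kN.
Governing: min(982.2, 1519.6, 443.4) = 443.4 kN → gross-section yield.

443.4 kN (gross-section yield governs)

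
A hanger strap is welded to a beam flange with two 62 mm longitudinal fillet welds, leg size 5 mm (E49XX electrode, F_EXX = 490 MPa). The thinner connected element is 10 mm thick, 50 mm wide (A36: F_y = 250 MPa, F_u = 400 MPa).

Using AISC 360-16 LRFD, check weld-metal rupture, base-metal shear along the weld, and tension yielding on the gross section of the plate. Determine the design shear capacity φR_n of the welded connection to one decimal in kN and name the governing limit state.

Weld metal: throat = 0.707×5 = 3.535 mm, L = 2×62 = 124 mm. φR_n = 0.75 × 0.6 × 490 × 3.535 × 124 = 96.7 kN.
Base metal shear (10 mm plate): yield φR_n = 1.0×0.6×250×10×124 = 186.0 kN; rupture φR_n = 0.75×0.6×400×10×124 = 223.2 kN; take 186.0 kN (yield).
Tension yield (gross): A_g = 50×10 = 500 mm². φR_n = 0.90 × 250 × 500 = 112.5 kN.
Governing: min(96.7, 186.0, 112.5) = 96.7 kN → weld metal.

96.7 kN (weld metal governs)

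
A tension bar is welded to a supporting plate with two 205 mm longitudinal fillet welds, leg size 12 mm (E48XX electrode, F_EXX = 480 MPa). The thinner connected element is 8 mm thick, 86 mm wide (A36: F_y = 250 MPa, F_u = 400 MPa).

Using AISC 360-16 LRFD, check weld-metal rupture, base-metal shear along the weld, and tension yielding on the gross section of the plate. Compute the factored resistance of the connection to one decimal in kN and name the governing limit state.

154.8 kN (gross-section yield governs)

Weld metal: throat = 0.707×12 = 8.484 mm, L = 2×205 = 410 mm. φR_n = 0.75 × 0.6 × 480 × 8.484 × 410 = 751.3 kN.
Base metal shear (8 mm plate): yield φR_n = 1.0×0.6×250×8×410 = 492.0 kN; rupture φR_n = 0.75×0.6×400×8×410 = 590.4 kN; take 492.0 kN (yield).
Tension yield (gross): A_g = 86×8 = 688 mm². φR_n = 0.90 × 250 × 688 = 154.8 kN.
Governing: min(751.3, 492.0, 154.8) = 154.8 kN → gross-section yield.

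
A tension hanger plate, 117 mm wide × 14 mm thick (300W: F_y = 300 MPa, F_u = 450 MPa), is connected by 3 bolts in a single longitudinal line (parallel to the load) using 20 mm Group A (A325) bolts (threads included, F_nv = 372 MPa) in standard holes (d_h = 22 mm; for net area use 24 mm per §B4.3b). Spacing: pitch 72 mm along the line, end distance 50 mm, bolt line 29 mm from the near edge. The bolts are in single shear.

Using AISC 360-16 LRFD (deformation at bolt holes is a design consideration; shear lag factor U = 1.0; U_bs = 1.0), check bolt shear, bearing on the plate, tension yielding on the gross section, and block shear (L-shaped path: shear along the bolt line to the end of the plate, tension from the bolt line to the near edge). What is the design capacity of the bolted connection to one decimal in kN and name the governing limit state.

Bolt shear: A_b = π(20)²/4 = 314.16 mm². φR_n = 0.75 × 372 × 314.16 × 3 × 1 = 263.0 kN.
Bearing (14 mm plate, F_u = 450 MPa): end bolts L_c = 50 − 22/2 = 39, R_n = min(1.2×39×14×450, 2.4×20×14×450) = 294.84 kN/bolt; interior L_c = 72 − 22 = 50, R_n = 302.4 kN/bolt. φR_n = 0.75 × (1×294.84 + 2×302.4) = 674.7 kN.
Tension yield (gross): A_g = 117×14 = 1638 mm². φR_n = 0.90 × 300 × 1638 = 442.3 kN.
Block shear: shear path 1×[50+2×72] = 1×194 mm, A_gv = 2716, A_nv = 1×(194 − 2.5×24)×14 = 1876 mm²; tension to near edge: (29 − 0.5×24)×14 = 238 mm². R_n = min(0.6×450×1876, 0.6×300×2716) + 1.0×450×238 = min(506.52, 488.88) + 107.1 = 595.98 kN. φR_n = 0.75 × 595.98 = 447.0 kN.
Governing: min(263.0, 674.7, 442.3, 447.0) = 263.0 kN → bolt shear.

263.0 kN (bolt shear governs)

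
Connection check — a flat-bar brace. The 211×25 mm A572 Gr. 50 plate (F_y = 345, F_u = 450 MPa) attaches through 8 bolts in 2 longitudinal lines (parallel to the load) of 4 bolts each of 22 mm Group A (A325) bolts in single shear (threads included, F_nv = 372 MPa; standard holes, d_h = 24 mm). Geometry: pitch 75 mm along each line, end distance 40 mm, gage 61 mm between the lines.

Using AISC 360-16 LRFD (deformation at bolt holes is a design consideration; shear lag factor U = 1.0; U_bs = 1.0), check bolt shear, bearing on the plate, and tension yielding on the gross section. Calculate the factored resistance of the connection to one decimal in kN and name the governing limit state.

848.5 kN (bolt shear governs)

Bolt shear: A_b = π(22)²/4 = 380.13 mm². φR_n = 0.75 × 372 × 380.13 × 8 × 1 = 848.5 kN.
Bearing (25 mm plate, F_u = 450 MPa): end bolts L_c = 40 − 24/2 = 28, R_n = min(1.2×28×25×450, 2.4×22×25×450) = 378 kN/bolt; interior L_c = 75 − 24 = 51, R_n = 594 kN/bolt. φR_n = 0.75 × (2×378 + 6×594) = 3240.0 kN.
Tension yield (gross): A_g = 211×25 = 5275 mm². φR_n = 0.90 × 345 × 5275 = 1637.9 kN.
Governing: min(848.5, 3240.0, 1637.9) = 848.5 kN → bolt shear.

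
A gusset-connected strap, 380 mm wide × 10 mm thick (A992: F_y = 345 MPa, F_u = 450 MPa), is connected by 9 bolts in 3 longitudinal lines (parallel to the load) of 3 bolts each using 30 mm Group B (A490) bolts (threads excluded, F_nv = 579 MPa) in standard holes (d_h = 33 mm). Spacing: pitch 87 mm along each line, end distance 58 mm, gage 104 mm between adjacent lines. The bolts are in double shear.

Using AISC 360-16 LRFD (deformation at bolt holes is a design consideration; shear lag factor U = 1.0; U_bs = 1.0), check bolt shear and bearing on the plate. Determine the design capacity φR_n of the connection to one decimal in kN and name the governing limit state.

1816.4 kN (bearing governs)

Bolt shear: A_b = π(30)²/4 = 706.86 mm². φR_n = 0.75 × 579 × 706.86 × 9 × 2 = 5525.2 kN.
Bearing (10 mm plate, F_u = 450 MPa): end bolts L_c = 58 − 33/2 = 41.5, R_n = min(1.2×41.5×10×450, 2.4×30×10×450) = 224.1 kN/bolt; interior L_c = 87 − 33 = 54, R_n = 291.6 kN/bolt. φR_n = 0.75 × (3×224.1 + 6×291.6) = 1816.4 kN.
Governing: min(5525.2, 1816.4) = 1816.4 kN → bearing.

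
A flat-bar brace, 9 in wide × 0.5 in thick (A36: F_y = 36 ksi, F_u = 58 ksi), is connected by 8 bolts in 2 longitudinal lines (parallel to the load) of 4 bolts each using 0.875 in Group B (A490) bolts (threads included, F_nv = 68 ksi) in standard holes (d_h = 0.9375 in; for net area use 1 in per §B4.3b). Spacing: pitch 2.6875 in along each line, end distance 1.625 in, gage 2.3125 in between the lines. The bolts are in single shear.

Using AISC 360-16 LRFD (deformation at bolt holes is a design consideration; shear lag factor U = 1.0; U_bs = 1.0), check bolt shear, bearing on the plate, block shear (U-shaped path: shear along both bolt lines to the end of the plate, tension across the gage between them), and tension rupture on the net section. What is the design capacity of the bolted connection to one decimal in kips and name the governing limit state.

Bolt shear: A_b = π(0.875)²/4 = 0.60132 in². φR_n = 0.75 × 68 × 0.60132 × 8 × 1 = 245.3 kips.
Bearing (0.5 in plate, F_u = 58 ksi): end bolts L_c = 1.625 − 0.9375/2 = 1.15625, R_n = min(1.2×1.15625×0.5×58, 2.4×0.875×0.5×58) = 40.238 kips/bolt; interior L_c = 2.6875 − 0.9375 = 1.75, R_n = 60.9 kips/bolt. φR_n = 0.75 × (2×40.238 + 6×60.9) = 334.4 kips.
Block shear: shear path 2×[1.625+3×2.6875] = 2×9.6875 in, A_gv = 9.6875, A_nv = 2×(9.6875 − 3.5×1)×0.5 = 6.1875 in²; tension across gage: (2.3125 − 1×1)×0.5 = 0.65625 in². R_n = min(0.6×58×6.1875, 0.6×36×9.6875) + 1.0×58×0.65625 = min(215.33, 209.25) + 38.063 = 247.31 kips. φR_n = 0.75 × 247.31 = 185.5 kips.
Tension rupture (net): A_n = (9 − 2×1)×0.5 = 3.5 in² (U = 1.0, A_e = A_n). φR_n = 0.75 × 58 × 3.5 = 152.3 kips.
Governing: min(245.3, 334.4, 185.5, 152.3) = 152.3 kips → net-section rupture.

152.3 kips (net-section rupture governs)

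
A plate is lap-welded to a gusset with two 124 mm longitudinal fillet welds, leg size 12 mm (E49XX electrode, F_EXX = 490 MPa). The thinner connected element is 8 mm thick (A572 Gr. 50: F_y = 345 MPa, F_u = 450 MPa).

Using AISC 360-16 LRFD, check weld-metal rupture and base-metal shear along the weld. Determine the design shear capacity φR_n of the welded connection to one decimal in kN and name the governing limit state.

401.8 kN (base-metal shear governs)

Weld metal: throat = 0.707×12 = 8.484 mm, L = 2×124 = 248 mm. φR_n = 0.75 × 0.6 × 490 × 8.484 × 248 = 463.9 kN.
Base metal shear (8 mm plate): yield φR_n = 1.0×0.6×345×8×248 = 410.7 kN; rupture φR_n = 0.75×0.6×450×8×248 = 401.8 kN; take 401.8 kN (rupture).
Governing: min(463.9, 401.8) = 401.8 kN → base-metal shear.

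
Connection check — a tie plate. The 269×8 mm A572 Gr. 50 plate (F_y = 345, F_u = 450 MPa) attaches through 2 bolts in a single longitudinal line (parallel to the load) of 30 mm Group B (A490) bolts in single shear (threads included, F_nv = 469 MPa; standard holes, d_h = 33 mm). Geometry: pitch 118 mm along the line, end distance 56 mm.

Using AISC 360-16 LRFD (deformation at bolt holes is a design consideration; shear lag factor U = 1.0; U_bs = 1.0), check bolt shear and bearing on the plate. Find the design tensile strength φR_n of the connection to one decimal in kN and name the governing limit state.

Bolt shear: A_b = π(30)²/4 = 706.86 mm². φR_n = 0.75 × 469 × 706.86 × 2 × 1 = 497.3 kN.
Bearing (8 mm plate, F_u = 450 MPa): end bolts L_c = 56 − 33/2 = 39.5, R_n = min(1.2×39.5×8×450, 2.4×30×8×450) = 170.64 kN/bolt; interior L_c = 118 − 33 = 85, R_n = 259.2 kN/bolt. φR_n = 0.75 × (1×170.64 + 1×259.2) = 322.4 kN.
Governing: min(497.3, 322.4) = 322.4 kN → bearing.

322.4 kN (bearing governs)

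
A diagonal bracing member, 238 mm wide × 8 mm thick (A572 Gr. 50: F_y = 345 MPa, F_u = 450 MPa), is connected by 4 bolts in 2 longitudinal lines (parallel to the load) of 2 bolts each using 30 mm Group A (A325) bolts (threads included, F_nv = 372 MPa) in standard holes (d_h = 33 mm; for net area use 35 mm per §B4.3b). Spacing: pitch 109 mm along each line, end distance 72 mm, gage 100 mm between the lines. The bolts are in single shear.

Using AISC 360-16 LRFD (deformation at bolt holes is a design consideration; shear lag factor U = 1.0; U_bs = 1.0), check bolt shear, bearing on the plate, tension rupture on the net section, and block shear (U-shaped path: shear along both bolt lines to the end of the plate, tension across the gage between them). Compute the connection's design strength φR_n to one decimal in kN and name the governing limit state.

Bolt shear: A_b = π(30)²/4 = 706.86 mm². φR_n = 0.75 × 372 × 706.86 × 4 × 1 = 788.9 kN.
Bearing (8 mm plate, F_u = 450 MPa): end bolts L_c = 72 − 33/2 = 55.5, R_n = min(1.2×55.5×8×450, 2.4×30×8×450) = 239.76 kN/bolt; interior L_c = 109 − 33 = 76, R_n = 259.2 kN/bolt. φR_n = 0.75 × (2×239.76 + 2×259.2) = 748.4 kN.
Tension rupture (net): A_n = (238 − 2×35)×8 = 1344 mm² (U = 1.0, A_e = A_n). φR_n = 0.75 × 450 × 1344 = 453.6 kN.
Block shear: shear path 2×[72+1×109] = 2×181 mm, A_gv = 2896, A_nv = 2×(181 − 1.5×35)×8 = 2056 mm²; tension across gage: (100 − 1×35)×8 = 520 mm². R_n = min(0.6×450×2056, 0.6×345×2896) + 1.0×450×520 = min(555.12, 599.47) + 234 = 789.12 kN. φR_n = 0.75 × 789.12 = 591.8 kN.
Governing: min(788.9, 748.4, 453.6, 591.8) = 453.6 kN → net-section rupture.

453.6 kN (net-section rupture governs)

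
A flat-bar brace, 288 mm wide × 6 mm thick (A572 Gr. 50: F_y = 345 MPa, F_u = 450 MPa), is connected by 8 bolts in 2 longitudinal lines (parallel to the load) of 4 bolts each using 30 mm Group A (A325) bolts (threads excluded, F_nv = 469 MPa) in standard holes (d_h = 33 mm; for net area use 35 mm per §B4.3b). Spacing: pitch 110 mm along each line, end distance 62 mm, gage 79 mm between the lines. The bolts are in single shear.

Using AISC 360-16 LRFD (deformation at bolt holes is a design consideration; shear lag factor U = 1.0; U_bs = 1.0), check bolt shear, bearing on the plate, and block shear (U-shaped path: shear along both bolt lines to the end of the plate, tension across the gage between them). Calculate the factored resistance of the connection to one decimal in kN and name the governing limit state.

744.0 kN (block shear governs)

Bolt shear: A_b = π(30)²/4 = 706.86 mm². φR_n = 0.75 × 469 × 706.86 × 8 × 1 = 1989.1 kN.
Bearing (6 mm plate, F_u = 450 MPa): end bolts L_c = 62 − 33/2 = 45.5, R_n = min(1.2×45.5×6×450, 2.4×30×6×450) = 147.42 kN/bolt; interior L_c = 110 − 33 = 77, R_n = 194.4 kN/bolt. φR_n = 0.75 × (2×147.42 + 6×194.4) = 1095.9 kN.
Block shear: shear path 2×[62+3×110] = 2×392 mm, A_gv = 4704, A_nv = 2×(392 − 3.5×35)×6 = 3234 mm²; tension across gage: (79 − 1×35)×6 = 264 mm². R_n = min(0.6×450×3234, 0.6×345×4704) + 1.0×450×264 = min(873.18, 973.73) + 118.8 = 991.98 kN. φR_n = 0.75 × 991.98 = 744.0 kN.
Governing: min(1989.1, 1095.9, 744.0) = 744.0 kN → block shear.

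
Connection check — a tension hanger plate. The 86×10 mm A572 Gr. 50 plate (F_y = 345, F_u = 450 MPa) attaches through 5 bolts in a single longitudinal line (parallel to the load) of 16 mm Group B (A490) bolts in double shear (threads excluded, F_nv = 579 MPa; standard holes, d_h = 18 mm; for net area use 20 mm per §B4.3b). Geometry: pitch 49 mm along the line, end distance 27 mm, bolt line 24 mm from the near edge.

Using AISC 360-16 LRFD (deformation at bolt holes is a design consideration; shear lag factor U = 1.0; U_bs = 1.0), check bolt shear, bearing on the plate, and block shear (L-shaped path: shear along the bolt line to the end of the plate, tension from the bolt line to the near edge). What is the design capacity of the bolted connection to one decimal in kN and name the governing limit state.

Bolt shear: A_b = π(16)²/4 = 201.06 mm². φR_n = 0.75 × 579 × 201.06 × 5 × 2 = 873.1 kN.
Bearing (10 mm plate, F_u = 450 MPa): end bolts L_c = 27 − 18/2 = 18, R_n = min(1.2×18×10×450, 2.4×16×10×450) = 97.2 kN/bolt; interior L_c = 49 − 18 = 31, R_n = 167.4 kN/bolt. φR_n = 0.75 × (1×97.2 + 4×167.4) = 575.1 kN.
Block shear: shear path 1×[27+4×49] = 1×223 mm, A_gv = 2230, A_nv = 1×(223 − 4.5×20)×10 = 1330 mm²; tension to near edge: (24 − 0.5×20)×10 = 140 mm². R_n = min(0.6×450×1330, 0.6×345×2230) + 1.0×450×140 = min(359.1, 461.61) + 63 = 422.1 kN. φR_n = 0.75 × 422.1 = 316.6 kN.
Governing: min(873.1, 575.1, 316.6) = 316.6 kN → block shear.

316.6 kN (block shear governs)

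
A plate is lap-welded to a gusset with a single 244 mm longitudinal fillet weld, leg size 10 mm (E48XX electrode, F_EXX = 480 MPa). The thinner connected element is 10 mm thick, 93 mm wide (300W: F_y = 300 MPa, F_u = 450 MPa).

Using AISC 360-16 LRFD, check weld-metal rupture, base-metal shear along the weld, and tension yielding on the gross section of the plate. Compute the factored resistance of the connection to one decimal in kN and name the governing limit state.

251.1 kN (gross-section yield governs)

Weld metal: throat = 0.707×10 = 7.07 mm, L = 244 mm. φR_n = 0.75 × 0.6 × 480 × 7.07 × 244 = 372.6 kN.
Base metal shear (10 mm plate): yield φR_n = 1.0×0.6×300×10×244 = 439.2 kN; rupture φR_n = 0.75×0.6×450×10×244 = 494.1 kN; take 439.2 kN (yield).
Tension yield (gross): A_g = 93×10 = 930 mm². φR_n = 0.90 × 300 × 930 = 251.1 kN.
Governing: min(372.6, 439.2, 251.1) = 251.1 kN → gross-section yield.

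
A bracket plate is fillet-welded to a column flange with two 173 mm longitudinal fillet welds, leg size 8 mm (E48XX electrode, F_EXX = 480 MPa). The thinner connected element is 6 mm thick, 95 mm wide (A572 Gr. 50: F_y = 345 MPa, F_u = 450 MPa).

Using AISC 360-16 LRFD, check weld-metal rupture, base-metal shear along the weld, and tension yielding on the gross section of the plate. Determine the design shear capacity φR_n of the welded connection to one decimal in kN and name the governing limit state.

177.0 kN (gross-section yield governs)

Weld metal: throat = 0.707×8 = 5.656 mm, L = 2×173 = 346 mm. φR_n = 0.75 × 0.6 × 480 × 5.656 × 346 = 422.7 kN.
Base metal shear (6 mm plate): yield φR_n = 1.0×0.6×345×6×346 = 429.7 kN; rupture φR_n = 0.75×0.6×450×6×346 = 420.4 kN; take 420.4 kN (rupture).
Tension yield (gross): A_g = 95×6 = 570 mm². φR_n = 0.90 × 345 × 570 = 177.0 kN.
Governing: min(422.7, 420.4, 177.0) = 177.0 kN → gross-section yield.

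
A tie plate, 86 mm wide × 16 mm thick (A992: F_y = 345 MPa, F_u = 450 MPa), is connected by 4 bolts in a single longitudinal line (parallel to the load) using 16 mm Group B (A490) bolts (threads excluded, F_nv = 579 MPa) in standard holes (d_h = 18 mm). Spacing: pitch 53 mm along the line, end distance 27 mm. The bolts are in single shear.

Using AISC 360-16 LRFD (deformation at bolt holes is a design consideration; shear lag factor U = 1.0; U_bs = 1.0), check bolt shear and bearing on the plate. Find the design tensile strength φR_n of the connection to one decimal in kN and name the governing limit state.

Bolt shear: A_b = π(16)²/4 = 201.06 mm². φR_n = 0.75 × 579 × 201.06 × 4 × 1 = 349.2 kN.
Bearing (16 mm plate, F_u = 450 MPa): end bolts L_c = 27 − 18/2 = 18, R_n = min(1.2×18×16×450, 2.4×16×16×450) = 155.52 kN/bolt; interior L_c = 53 − 18 = 35, R_n = 276.48 kN/bolt. φR_n = 0.75 × (1×155.52 + 3×276.48) = 738.7 kN.
Governing: min(349.2, 738.7) = 349.2 kN → bolt shear.

349.2 kN (bolt shear governs)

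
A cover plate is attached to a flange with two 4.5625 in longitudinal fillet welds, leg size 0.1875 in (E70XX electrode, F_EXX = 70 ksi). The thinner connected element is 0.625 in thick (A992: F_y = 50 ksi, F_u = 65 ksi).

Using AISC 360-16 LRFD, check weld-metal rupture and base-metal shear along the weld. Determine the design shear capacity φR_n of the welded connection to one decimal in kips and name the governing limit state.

Weld metal: throat = 0.707×0.1875 = 0.13256 in, L = 2×4.5625 = 9.125 in. φR_n = 0.75 × 0.6 × 70 × 0.13256 × 9.125 = 38.1 kips.
Base metal shear (0.625 in plate): yield φR_n = 1.0×0.6×50×0.625×9.125 = 171.1 kips; rupture φR_n = 0.75×0.6×65×0.625×9.125 = 166.8 kips; take 166.8 kips (rupture).
Governing: min(38.1, 166.8) = 38.1 kips → weld metal.

38.1 kips (weld metal governs)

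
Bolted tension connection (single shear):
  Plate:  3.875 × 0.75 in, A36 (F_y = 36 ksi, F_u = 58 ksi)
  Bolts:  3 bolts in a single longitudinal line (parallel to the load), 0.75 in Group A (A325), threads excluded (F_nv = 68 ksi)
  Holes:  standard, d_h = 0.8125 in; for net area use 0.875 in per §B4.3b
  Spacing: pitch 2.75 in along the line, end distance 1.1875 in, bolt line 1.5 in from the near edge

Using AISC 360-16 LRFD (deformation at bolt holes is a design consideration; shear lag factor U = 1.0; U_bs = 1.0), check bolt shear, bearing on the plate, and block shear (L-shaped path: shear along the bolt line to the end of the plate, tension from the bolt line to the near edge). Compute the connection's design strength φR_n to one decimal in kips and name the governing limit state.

67.6 kips (bolt shear governs)

Bolt shear: A_b = π(0.75)²/4 = 0.44179 in². φR_n = 0.75 × 68 × 0.44179 × 3 × 1 = 67.6 kips.
Bearing (0.75 in plate, F_u = 58 ksi): end bolts L_c = 1.1875 − 0.8125/2 = 0.78125, R_n = min(1.2×0.78125×0.75×58, 2.4×0.75×0.75×58) = 40.781 kips/bolt; interior L_c = 2.75 − 0.8125 = 1.9375, R_n = 78.3 kips/bolt. φR_n = 0.75 × (1×40.781 + 2×78.3) = 148.0 kips.
Block shear: shear path 1×[1.1875+2×2.75] = 1×6.6875 in, A_gv = 5.0156, A_nv = 1×(6.6875 − 2.5×0.875)×0.75 = 3.375 in²; tension to near edge: (1.5 − 0.5×0.875)×0.75 = 0.79688 in². R_n = min(0.6×58×3.375, 0.6×36×5.0156) + 1.0×58×0.79688 = min(117.45, 108.34) + 46.219 = 154.56 kips. φR_n = 0.75 × 154.56 = 115.9 kips.
Governing: min(67.6, 148.0, 115.9) = 67.6 kips → bolt shear.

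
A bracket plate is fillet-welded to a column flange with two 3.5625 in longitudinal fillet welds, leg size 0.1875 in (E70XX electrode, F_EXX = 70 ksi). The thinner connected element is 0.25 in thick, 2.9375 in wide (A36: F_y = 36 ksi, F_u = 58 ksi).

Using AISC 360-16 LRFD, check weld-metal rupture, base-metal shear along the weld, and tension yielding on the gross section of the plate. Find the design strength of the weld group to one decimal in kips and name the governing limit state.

23.8 kips (gross-section yield governs)

Weld metal: throat = 0.707×0.1875 = 0.13256 in, L = 2×3.5625 = 7.125 in. φR_n = 0.75 × 0.6 × 70 × 0.13256 × 7.125 = 29.8 kips.
Base metal shear (0.25 in plate): yield φR_n = 1.0×0.6×36×0.25×7.125 = 38.5 kips; rupture φR_n = 0.75×0.6×58×0.25×7.125 = 46.5 kips; take 38.5 kips (yield).
Tension yield (gross): A_g = 2.9375×0.25 = 0.73438 in². φR_n = 0.90 × 36 × 0.73438 = 23.8 kips.
Governing: min(29.8, 38.5, 23.8) = 23.8 kips → gross-section yield.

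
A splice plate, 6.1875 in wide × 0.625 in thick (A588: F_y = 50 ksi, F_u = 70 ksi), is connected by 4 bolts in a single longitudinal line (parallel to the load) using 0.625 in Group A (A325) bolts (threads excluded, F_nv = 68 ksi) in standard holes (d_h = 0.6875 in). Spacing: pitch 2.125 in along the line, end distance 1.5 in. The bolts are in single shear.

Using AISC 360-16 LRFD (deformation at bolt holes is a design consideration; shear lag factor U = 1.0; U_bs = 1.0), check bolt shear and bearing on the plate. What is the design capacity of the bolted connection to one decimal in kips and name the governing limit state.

Bolt shear: A_b = π(0.625)²/4 = 0.3068 in². φR_n = 0.75 × 68 × 0.3068 × 4 × 1 = 62.6 kips.
Bearing (0.625 in plate, F_u = 70 ksi): end bolts L_c = 1.5 − 0.6875/2 = 1.15625, R_n = min(1.2×1.15625×0.625×70, 2.4×0.625×0.625×70) = 60.703 kips/bolt; interior L_c = 2.125 − 0.6875 = 1.4375, R_n = 65.625 kips/bolt. φR_n = 0.75 × (1×60.703 + 3×65.625) = 193.2 kips.
Governing: min(62.6, 193.2) = 62.6 kips → bolt shear.

62.6 kips (bolt shear governs)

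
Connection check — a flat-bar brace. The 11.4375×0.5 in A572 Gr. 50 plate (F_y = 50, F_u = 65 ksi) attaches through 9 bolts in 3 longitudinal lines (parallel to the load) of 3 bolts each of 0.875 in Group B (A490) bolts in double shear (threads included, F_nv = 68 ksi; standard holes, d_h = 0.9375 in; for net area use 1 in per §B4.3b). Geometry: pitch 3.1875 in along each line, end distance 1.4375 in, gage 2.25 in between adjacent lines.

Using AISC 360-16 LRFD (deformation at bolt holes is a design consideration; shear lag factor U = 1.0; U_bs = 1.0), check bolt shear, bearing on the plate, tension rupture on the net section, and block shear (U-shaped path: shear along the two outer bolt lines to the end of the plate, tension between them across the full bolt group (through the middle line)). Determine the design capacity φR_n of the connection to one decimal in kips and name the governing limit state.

Bolt shear: A_b = π(0.875)²/4 = 0.60132 in². φR_n = 0.75 × 68 × 0.60132 × 9 × 2 = 552.0 kips.
Bearing (0.5 in plate, F_u = 65 ksi): end bolts L_c = 1.4375 − 0.9375/2 = 0.96875, R_n = min(1.2×0.96875×0.5×65, 2.4×0.875×0.5×65) = 37.781 kips/bolt; interior L_c = 3.1875 − 0.9375 = 2.25, R_n = 68.25 kips/bolt. φR_n = 0.75 × (3×37.781 + 6×68.25) = 392.1 kips.
Tension rupture (net): A_n = (11.4375 − 3×1)×0.5 = 4.2188 in² (U = 1.0, A_e = A_n). φR_n = 0.75 × 65 × 4.2188 = 205.7 kips.
Block shear: shear path 2×[1.4375+2×3.1875] = 2×7.8125 in, A_gv = 7.8125, A_nv = 2×(7.8125 − 2.5×1)×0.5 = 5.3125 in²; tension across gage: (4.5 − 2×1)×0.5 = 1.25 in². R_n = min(0.6×65×5.3125, 0.6×50×7.8125) + 1.0×65×1.25 = min(207.19, 234.38) + 81.25 = 288.44 kips. φR_n = 0.75 × 288.44 = 216.3 kips.
Governing: min(552.0, 392.1, 205.7, 216.3) = 205.7 kips → net-section rupture.

205.7 kips (net-section rupture governs)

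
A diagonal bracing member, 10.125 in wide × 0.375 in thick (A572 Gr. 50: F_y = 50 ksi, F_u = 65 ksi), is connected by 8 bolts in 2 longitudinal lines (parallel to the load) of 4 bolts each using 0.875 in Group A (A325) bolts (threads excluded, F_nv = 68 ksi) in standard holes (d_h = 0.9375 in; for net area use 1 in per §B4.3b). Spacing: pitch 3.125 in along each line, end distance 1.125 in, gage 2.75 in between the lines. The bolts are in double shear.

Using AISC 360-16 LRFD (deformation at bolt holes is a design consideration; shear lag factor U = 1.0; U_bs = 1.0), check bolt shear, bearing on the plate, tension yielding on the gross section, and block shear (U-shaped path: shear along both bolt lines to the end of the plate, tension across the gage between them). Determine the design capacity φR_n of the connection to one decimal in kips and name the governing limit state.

Bolt shear: A_b = π(0.875)²/4 = 0.60132 in². φR_n = 0.75 × 68 × 0.60132 × 8 × 2 = 490.7 kips.
Bearing (0.375 in plate, F_u = 65 ksi): end bolts L_c = 1.125 − 0.9375/2 = 0.65625, R_n = min(1.2×0.65625×0.375×65, 2.4×0.875×0.375×65) = 19.195 kips/bolt; interior L_c = 3.125 − 0.9375 = 2.1875, R_n = 51.188 kips/bolt. φR_n = 0.75 × (2×19.195 + 6×51.188) = 259.1 kips.
Tension yield (gross): A_g = 10.125×0.375 = 3.7969 in². φR_n = 0.90 × 50 × 3.7969 = 170.9 kips.
Block shear: shear path 2×[1.125+3×3.125] = 2×10.5 in, A_gv = 7.875, A_nv = 2×(10.5 − 3.5×1)×0.375 = 5.25 in²; tension across gage: (2.75 − 1×1)×0.375 = 0.65625 in². R_n = min(0.6×65×5.25, 0.6×50×7.875) + 1.0×65×0.65625 = min(204.75, 236.25) + 42.656 = 247.41 kips. φR_n = 0.75 × 247.41 = 185.6 kips.
Governing: min(490.7, 259.1, 170.9, 185.6) = 170.9 kips → gross-section yield.

170.9 kips (gross-section yield governs)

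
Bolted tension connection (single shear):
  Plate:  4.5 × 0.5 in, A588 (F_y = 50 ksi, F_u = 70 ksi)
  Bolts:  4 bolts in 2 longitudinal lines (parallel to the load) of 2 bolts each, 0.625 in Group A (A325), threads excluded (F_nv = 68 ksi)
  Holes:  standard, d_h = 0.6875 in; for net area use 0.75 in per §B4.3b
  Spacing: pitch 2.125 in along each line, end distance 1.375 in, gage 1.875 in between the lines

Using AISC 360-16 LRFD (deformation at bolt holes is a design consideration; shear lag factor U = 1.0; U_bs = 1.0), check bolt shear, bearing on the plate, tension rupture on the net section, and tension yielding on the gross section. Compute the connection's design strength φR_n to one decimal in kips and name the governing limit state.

Bolt shear: A_b = π(0.625)²/4 = 0.3068 in². φR_n = 0.75 × 68 × 0.3068 × 4 × 1 = 62.6 kips.
Bearing (0.5 in plate, F_u = 70 ksi): end bolts L_c = 1.375 − 0.6875/2 = 1.03125, R_n = min(1.2×1.03125×0.5×70, 2.4×0.625×0.5×70) = 43.313 kips/bolt; interior L_c = 2.125 − 0.6875 = 1.4375, R_n = 52.5 kips/bolt. φR_n = 0.75 × (2×43.313 + 2×52.5) = 143.7 kips.
Tension rupture (net): A_n = (4.5 − 2×0.75)×0.5 = 1.5 in² (U = 1.0, A_e = A_n). φR_n = 0.75 × 70 × 1.5 = 78.8 kips.
Tension yield (gross): A_g = 4.5×0.5 = 2.25 in². φR_n = 0.90 × 50 × 2.25 = 101.3 kips.
Governing: min(62.6, 143.7, 78.8, 101.3) = 62.6 kips → bolt shear.

62.6 kips (bolt shear governs)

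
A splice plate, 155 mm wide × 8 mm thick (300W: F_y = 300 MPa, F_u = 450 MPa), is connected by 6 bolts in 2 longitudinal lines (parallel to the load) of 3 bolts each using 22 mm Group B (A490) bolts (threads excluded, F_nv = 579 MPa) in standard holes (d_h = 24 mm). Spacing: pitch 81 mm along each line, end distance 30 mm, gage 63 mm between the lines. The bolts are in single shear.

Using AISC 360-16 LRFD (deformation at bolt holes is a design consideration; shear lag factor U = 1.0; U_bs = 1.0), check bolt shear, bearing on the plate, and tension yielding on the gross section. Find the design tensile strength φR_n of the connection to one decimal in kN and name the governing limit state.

334.8 kN (gross-section yield governs)

Bolt shear: A_b = π(22)²/4 = 380.13 mm². φR_n = 0.75 × 579 × 380.13 × 6 × 1 = 990.4 kN.
Bearing (8 mm plate, F_u = 450 MPa): end bolts L_c = 30 − 24/2 = 18, R_n = min(1.2×18×8×450, 2.4×22×8×450) = 77.76 kN/bolt; interior L_c = 81 − 24 = 57, R_n = 190.08 kN/bolt. φR_n = 0.75 × (2×77.76 + 4×190.08) = 686.9 kN.
Tension yield (gross): A_g = 155×8 = 1240 mm². φR_n = 0.90 × 300 × 1240 = 334.8 kN.
Governing: min(990.4, 686.9, 334.8) = 334.8 kN → gross-section yield.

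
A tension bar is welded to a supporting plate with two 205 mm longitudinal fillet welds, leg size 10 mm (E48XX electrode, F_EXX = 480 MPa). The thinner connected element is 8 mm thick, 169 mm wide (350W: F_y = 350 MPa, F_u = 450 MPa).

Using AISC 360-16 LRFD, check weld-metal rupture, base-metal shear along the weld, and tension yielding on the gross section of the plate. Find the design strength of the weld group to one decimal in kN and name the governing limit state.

425.9 kN (gross-section yield governs)

Weld metal: throat = 0.707×10 = 7.07 mm, L = 2×205 = 410 mm. φR_n = 0.75 × 0.6 × 480 × 7.07 × 410 = 626.1 kN.
Base metal shear (8 mm plate): yield φR_n = 1.0×0.6×350×8×410 = 688.8 kN; rupture φR_n = 0.75×0.6×450×8×410 = 664.2 kN; take 664.2 kN (rupture).
Tension yield (gross): A_g = 169×8 = 1352 mm². φR_n = 0.90 × 350 × 1352 = 425.9 kN.
Governing: min(626.1, 664.2, 425.9) = 425.9 kN → gross-section yield.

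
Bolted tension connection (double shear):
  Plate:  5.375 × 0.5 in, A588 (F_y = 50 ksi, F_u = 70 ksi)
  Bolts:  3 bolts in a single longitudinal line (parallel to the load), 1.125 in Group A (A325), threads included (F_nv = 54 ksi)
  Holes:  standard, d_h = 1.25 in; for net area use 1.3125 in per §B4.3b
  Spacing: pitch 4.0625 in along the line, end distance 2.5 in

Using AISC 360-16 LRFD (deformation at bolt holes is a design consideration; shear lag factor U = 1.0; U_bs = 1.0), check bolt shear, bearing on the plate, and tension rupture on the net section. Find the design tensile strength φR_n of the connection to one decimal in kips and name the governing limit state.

Bolt shear: A_b = π(1.125)²/4 = 0.99402 in². φR_n = 0.75 × 54 × 0.99402 × 3 × 2 = 241.5 kips.
Bearing (0.5 in plate, F_u = 70 ksi): end bolts L_c = 2.5 − 1.25/2 = 1.875, R_n = min(1.2×1.875×0.5×70, 2.4×1.125×0.5×70) = 78.75 kips/bolt; interior L_c = 4.0625 − 1.25 = 2.8125, R_n = 94.5 kips/bolt. φR_n = 0.75 × (1×78.75 + 2×94.5) = 200.8 kips.
Tension rupture (net): A_n = (5.375 − 1×1.3125)×0.5 = 2.0313 in² (U = 1.0, A_e = A_n). φR_n = 0.75 × 70 × 2.0313 = 106.6 kips.
Governing: min(241.5, 200.8, 106.6) = 106.6 kips → net-section rupture.

106.6 kips (net-section rupture governs)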